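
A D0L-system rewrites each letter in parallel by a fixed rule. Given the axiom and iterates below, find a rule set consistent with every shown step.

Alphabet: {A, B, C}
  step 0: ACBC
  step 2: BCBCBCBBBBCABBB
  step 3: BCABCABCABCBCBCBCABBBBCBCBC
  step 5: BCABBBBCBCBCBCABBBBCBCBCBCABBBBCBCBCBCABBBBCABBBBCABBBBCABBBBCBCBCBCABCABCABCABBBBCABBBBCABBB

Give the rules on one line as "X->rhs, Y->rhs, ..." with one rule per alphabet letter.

A->BBB, B->BC, C->A

  step 2 ⇒ step 3: BCBCBCBBBBCABBB ⇒ BC·A·BC·A·BC·A·BC·BC·BC·BC·A·BBB·BC·BC·BC
    A ↦ BBB
    B ↦ BC
    C ↦ A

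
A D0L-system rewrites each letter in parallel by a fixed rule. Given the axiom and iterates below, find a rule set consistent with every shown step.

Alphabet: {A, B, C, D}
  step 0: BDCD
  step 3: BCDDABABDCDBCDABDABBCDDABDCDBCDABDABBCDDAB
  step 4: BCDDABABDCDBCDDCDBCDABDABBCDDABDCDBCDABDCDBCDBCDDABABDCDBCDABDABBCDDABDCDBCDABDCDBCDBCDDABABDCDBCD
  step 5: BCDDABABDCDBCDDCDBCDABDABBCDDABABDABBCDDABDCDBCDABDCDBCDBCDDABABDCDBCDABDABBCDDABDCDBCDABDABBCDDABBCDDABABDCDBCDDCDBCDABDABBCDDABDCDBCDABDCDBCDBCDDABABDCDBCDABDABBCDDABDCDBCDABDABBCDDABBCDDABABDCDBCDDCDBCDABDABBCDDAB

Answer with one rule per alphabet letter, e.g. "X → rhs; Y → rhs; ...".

  step 4 ⇒ step 5: BCDDABABDCDBCDDCDBCDABDABBCDDABDCDBCDABDCDBCDBCDDABABDCDBCDABDABBCDDABDCDBCDABDCDBCDBCDDABABDCDBCD ⇒ BCD·D·AB·AB·DCD·BCD·DCD·BCD·AB·D·AB·BCD·D·AB·AB·D·AB·BCD·D·AB·DCD·BCD·AB·DCD·BCD·BCD·D·AB·AB·DCD·BCD·AB·D·AB·BCD·D·AB·DCD·BCD·AB·D·AB·BCD·D·AB·BCD·D·AB·AB·DCD·BCD·DCD·BCD·AB·D·AB·BCD·D·AB·DCD·BCD·AB·DCD·BCD·BCD·D·AB·AB·DCD·BCD·AB·D·AB·BCD·D·AB·DCD·BCD·AB·D·AB·BCD·D·AB·BCD·D·AB·AB·DCD·BCD·DCD·BCD·AB·D·AB·BCD·D·AB
    A ↦ DCD
    B ↦ BCD
    C ↦ D
    D ↦ AB

A->DCD, B->BCD, C->D, D->AB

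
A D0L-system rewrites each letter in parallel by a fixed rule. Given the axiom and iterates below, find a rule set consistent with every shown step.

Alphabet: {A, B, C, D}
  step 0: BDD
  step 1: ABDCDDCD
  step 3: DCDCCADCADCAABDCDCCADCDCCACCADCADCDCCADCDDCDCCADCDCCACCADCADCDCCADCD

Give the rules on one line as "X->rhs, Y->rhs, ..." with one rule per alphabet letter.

A->DCA, B->AB, C->CCA, D->DCD

  step 0 ⇒ step 1: BDD ⇒ AB·DCD·DCD
    B ↦ AB
    D ↦ DCD
    A ↦ DCA  (constrained at step 1)
    C ↦ CCA  (constrained at step 1)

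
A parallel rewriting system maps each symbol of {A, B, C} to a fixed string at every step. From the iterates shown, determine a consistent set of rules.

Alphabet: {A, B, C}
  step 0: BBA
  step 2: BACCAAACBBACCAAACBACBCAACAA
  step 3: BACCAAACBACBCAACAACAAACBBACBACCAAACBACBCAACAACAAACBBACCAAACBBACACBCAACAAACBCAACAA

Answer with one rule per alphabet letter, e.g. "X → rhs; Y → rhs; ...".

A->CAA, B->BAC, C->ACB

  step 2 ⇒ step 3: BACCAAACBBACCAAACBACBCAACAA ⇒ BAC·CAA·ACB·ACB·CAA·CAA·CAA·ACB·BAC·BAC·CAA·ACB·ACB·CAA·CAA·CAA·ACB·BAC·CAA·ACB·BAC·ACB·CAA·CAA·ACB·CAA·CAA
    A ↦ CAA
    B ↦ BAC
    C ↦ ACB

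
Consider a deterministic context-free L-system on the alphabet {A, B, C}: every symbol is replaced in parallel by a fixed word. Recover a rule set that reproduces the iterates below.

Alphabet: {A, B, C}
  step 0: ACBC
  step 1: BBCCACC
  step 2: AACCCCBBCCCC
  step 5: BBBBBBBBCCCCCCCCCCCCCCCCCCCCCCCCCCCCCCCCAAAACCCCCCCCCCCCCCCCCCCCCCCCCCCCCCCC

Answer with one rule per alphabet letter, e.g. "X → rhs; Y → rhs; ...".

A->BB, B->A, C->CC

  step 1 ⇒ step 2: BBCCACC ⇒ A·A·CC·CC·BB·CC·CC
    A ↦ BB
    B ↦ A
    C ↦ CC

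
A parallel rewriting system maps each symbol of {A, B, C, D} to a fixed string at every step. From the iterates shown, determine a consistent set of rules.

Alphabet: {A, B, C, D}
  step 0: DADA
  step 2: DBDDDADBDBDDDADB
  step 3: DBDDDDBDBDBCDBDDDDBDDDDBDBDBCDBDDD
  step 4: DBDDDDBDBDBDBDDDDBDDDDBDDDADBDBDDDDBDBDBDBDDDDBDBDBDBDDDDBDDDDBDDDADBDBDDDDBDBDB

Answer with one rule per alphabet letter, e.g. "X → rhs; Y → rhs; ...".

  step 3 ⇒ step 4: DBDDDDBDBDBCDBDDDDBDDDDBDBDBCDBDDD ⇒ DB·DDD·DB·DB·DB·DB·DDD·DB·DDD·DB·DDD·ADB·DB·DDD·DB·DB·DB·DB·DDD·DB·DB·DB·DB·DDD·DB·DDD·DB·DDD·ADB·DB·DDD·DB·DB·DB
    B ↦ DDD
    C ↦ ADB
    D ↦ DB
  step 2 ⇒ step 3: DBDDDADBDBDDDADB ⇒ DB·DDD·DB·DB·DB·C·DB·DDD·DB·DDD·DB·DB·DB·C·DB·DDD
    A ↦ C

A->C, B->DDD, C->ADB, D->DB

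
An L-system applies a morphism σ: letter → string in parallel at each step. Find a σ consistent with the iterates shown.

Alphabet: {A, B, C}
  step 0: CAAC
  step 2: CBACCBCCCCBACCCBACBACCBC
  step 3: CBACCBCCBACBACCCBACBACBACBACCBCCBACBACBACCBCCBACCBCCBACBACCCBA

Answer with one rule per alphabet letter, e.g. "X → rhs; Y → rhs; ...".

A->BC, B->CC, C->CBA

  step 2 ⇒ step 3: CBACCBCCCCBACCCBACBACCBC ⇒ CBA·CC·BC·CBA·CBA·CC·CBA·CBA·CBA·CBA·CC·BC·CBA·CBA·CBA·CC·BC·CBA·CC·BC·CBA·CBA·CC·CBA
    A ↦ BC
    B ↦ CC
    C ↦ CBA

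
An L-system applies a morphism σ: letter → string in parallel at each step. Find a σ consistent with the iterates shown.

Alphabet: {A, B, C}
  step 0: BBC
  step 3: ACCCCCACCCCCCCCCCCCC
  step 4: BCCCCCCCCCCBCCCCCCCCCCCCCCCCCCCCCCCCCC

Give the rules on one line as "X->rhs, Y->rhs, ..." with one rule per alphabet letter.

A->B, B->AC, C->CC

  step 3 ⇒ step 4: ACCCCCACCCCCCCCCCCCC ⇒ B·CC·CC·CC·CC·CC·B·CC·CC·CC·CC·CC·CC·CC·CC·CC·CC·CC·CC·CC
    A ↦ B
    C ↦ CC
    B ↦ AC  (constrained at step 0)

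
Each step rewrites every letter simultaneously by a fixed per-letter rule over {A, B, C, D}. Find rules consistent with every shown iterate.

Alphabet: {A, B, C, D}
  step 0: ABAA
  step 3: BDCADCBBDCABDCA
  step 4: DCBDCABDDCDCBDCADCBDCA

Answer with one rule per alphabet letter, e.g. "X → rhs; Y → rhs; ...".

A->CA, B->DC, C->D, D->B

  step 3 ⇒ step 4: BDCADCBBDCABDCA ⇒ DC·B·D·CA·B·D·DC·DC·B·D·CA·DC·B·D·CA
    A ↦ CA
    B ↦ DC
    C ↦ D
    D ↦ B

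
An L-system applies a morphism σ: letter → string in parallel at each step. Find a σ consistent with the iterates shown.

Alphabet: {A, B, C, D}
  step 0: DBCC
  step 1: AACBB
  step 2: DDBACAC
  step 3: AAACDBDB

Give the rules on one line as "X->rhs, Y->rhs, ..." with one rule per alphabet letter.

A->D, B->AC, C->B, D->A

  step 2 ⇒ step 3: DDBACAC ⇒ A·A·AC·D·B·D·B
    A ↦ D
    B ↦ AC
    C ↦ B
    D ↦ A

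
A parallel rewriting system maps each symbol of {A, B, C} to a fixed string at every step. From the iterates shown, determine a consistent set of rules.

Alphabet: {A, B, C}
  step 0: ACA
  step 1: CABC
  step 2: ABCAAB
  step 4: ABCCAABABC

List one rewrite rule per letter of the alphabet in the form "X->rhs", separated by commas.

  step 1 ⇒ step 2: CABC ⇒ AB·C·A·AB
    A ↦ C
    B ↦ A
    C ↦ AB

A->C, B->A, C->AB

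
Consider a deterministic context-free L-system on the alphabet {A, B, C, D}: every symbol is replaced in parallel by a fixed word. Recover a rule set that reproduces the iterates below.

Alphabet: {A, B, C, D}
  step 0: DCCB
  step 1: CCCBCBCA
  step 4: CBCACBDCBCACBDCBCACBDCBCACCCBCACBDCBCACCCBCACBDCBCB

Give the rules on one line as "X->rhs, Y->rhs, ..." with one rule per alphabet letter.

  step 0 ⇒ step 1: DCCB ⇒ CC·CB·CB·CA
    B ↦ CA
    C ↦ CB
    D ↦ CC
    A ↦ D  (constrained at step 1)

A->D, B->CA, C->CB, D->CC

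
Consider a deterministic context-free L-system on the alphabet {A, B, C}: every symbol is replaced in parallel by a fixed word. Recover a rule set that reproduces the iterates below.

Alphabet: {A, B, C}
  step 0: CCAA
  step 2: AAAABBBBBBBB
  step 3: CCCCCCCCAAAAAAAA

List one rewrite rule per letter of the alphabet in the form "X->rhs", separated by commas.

A->CC, B->A, C->BB

  step 2 ⇒ step 3: AAAABBBBBBBB ⇒ CC·CC·CC·CC·A·A·A·A·A·A·A·A
    A ↦ CC
    B ↦ A
    C ↦ BB  (constrained at step 0)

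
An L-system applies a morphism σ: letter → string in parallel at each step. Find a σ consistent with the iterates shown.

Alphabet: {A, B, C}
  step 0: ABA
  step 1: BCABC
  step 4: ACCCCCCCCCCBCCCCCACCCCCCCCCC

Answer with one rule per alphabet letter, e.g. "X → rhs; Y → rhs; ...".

  step 0 ⇒ step 1: ABA ⇒ BC·A·BC
    A ↦ BC
    B ↦ A
    C ↦ CC  (constrained at step 1)

A->BC, B->A, C->CC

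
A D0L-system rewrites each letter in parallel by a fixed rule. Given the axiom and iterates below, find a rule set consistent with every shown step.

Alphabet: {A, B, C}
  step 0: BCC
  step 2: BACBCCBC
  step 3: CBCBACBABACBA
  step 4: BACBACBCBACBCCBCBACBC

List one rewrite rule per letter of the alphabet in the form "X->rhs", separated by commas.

  step 3 ⇒ step 4: CBCBACBABACBA ⇒ BA·C·BA·C·BC·BA·C·BC·C·BC·BA·C·BC
    A ↦ BC
    B ↦ C
    C ↦ BA

A->BC, B->C, C->BA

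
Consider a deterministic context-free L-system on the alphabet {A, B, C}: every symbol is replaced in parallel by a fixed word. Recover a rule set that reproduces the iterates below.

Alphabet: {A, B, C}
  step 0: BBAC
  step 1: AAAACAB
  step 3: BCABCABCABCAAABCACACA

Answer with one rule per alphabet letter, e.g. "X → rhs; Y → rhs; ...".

  step 0 ⇒ step 1: BBAC ⇒ AA·AA·CA·B
    A ↦ CA
    B ↦ AA
    C ↦ B

A->CA, B->AA, C->B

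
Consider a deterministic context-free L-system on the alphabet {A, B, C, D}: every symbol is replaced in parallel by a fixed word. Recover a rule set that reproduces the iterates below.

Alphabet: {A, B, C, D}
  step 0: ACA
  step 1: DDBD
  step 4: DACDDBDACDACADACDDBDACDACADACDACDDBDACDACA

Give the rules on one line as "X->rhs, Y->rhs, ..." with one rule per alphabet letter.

A->D, B->A, C->DB, D->DAC

  step 0 ⇒ step 1: ACA ⇒ D·DB·D
    A ↦ D
    C ↦ DB
    B ↦ A  (constrained at step 1)
    D ↦ DAC  (constrained at step 1)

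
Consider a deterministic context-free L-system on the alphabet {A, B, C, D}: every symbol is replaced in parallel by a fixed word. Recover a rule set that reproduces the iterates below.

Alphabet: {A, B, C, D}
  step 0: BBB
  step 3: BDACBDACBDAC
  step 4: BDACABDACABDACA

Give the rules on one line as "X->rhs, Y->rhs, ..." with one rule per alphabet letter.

A->C, B->BD, C->A, D->A

  step 3 ⇒ step 4: BDACBDACBDAC ⇒ BD·A·C·A·BD·A·C·A·BD·A·C·A
    A ↦ C
    B ↦ BD
    C ↦ A
    D ↦ A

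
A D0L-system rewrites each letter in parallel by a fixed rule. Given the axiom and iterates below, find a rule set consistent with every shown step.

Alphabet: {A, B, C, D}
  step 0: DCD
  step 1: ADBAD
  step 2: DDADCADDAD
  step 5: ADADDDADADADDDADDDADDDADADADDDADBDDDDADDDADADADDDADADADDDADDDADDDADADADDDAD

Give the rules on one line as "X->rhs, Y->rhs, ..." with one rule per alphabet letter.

A->DD, B->CA, C->B, D->AD

  step 1 ⇒ step 2: ADBAD ⇒ DD·AD·CA·DD·AD
    A ↦ DD
    B ↦ CA
    D ↦ AD
  step 0 ⇒ step 1: DCD ⇒ AD·B·AD
    C ↦ B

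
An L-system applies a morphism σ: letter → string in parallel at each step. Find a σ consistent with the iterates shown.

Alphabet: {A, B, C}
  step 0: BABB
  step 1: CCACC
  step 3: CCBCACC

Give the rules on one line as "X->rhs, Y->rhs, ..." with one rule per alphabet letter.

A->CA, B->C, C->B

  step 0 ⇒ step 1: BABB ⇒ C·CA·C·C
    A ↦ CA
    B ↦ C
    C ↦ B  (constrained at step 1)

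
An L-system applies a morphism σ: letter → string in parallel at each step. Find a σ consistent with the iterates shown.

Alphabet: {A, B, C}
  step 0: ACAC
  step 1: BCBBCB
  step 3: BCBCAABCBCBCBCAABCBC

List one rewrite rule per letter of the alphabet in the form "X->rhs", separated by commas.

A->BC, B->AA, C->B

  step 0 ⇒ step 1: ACAC ⇒ BC·B·BC·B
    A ↦ BC
    C ↦ B
    B ↦ AA  (constrained at step 1)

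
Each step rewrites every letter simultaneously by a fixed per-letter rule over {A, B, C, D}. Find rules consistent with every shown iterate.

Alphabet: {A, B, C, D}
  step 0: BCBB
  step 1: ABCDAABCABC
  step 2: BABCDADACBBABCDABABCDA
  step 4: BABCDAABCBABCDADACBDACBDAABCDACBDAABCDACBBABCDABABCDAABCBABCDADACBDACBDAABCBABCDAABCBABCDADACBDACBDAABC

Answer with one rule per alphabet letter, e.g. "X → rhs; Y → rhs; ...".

A->B, B->ABC, C->DA, D->DAC

  step 1 ⇒ step 2: ABCDAABCABC ⇒ B·ABC·DA·DAC·B·B·ABC·DA·B·ABC·DA
    A ↦ B
    B ↦ ABC
    C ↦ DA
    D ↦ DAC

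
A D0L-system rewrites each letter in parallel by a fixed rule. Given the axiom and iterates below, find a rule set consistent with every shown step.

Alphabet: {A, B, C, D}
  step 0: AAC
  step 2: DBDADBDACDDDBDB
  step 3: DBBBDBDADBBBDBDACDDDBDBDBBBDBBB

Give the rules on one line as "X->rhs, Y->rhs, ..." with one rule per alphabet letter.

A->DA, B->BB, C->CDD, D->DB

  step 2 ⇒ step 3: DBDADBDACDDDBDB ⇒ DB·BB·DB·DA·DB·BB·DB·DA·CDD·DB·DB·DB·BB·DB·BB
    A ↦ DA
    B ↦ BB
    C ↦ CDD
    D ↦ DB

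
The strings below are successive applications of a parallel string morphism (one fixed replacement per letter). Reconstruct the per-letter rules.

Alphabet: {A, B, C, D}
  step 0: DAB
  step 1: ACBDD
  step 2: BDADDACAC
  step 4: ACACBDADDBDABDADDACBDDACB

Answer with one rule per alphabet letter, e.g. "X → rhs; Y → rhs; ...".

A->B, B->DD, C->DA, D->AC

  step 1 ⇒ step 2: ACBDD ⇒ B·DA·DD·AC·AC
    A ↦ B
    B ↦ DD
    C ↦ DA
    D ↦ AC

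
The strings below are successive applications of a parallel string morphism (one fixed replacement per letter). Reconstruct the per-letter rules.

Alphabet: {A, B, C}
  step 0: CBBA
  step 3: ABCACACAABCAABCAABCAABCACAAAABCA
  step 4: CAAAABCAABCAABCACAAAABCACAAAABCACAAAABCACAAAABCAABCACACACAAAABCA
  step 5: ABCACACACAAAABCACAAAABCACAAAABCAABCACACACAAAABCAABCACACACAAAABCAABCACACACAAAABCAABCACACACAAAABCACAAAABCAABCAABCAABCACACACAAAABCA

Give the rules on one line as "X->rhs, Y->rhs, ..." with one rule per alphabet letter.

  step 4 ⇒ step 5: CAAAABCAABCAABCACAAAABCACAAAABCACAAAABCACAAAABCAABCACACACAAAABCA ⇒ AB·CA·CA·CA·CA·AA·AB·CA·CA·AA·AB·CA·CA·AA·AB·CA·AB·CA·CA·CA·CA·AA·AB·CA·AB·CA·CA·CA·CA·AA·AB·CA·AB·CA·CA·CA·CA·AA·AB·CA·AB·CA·CA·CA·CA·AA·AB·CA·CA·AA·AB·CA·AB·CA·AB·CA·AB·CA·CA·CA·CA·AA·AB·CA
    A ↦ CA
    B ↦ AA
    C ↦ AB

A->CA, B->AA, C->AB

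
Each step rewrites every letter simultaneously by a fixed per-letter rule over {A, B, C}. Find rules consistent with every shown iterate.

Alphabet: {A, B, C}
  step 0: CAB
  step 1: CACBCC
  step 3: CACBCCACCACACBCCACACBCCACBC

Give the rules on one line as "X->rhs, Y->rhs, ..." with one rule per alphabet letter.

A->CBC, B->C, C->CA

  step 0 ⇒ step 1: CAB ⇒ CA·CBC·C
    A ↦ CBC
    B ↦ C
    C ↦ CA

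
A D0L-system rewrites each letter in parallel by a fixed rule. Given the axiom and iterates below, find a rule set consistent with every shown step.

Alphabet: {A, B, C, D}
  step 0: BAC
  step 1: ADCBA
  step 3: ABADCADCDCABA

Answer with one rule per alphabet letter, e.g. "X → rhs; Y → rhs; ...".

  step 0 ⇒ step 1: BAC ⇒ A·DC·BA
    A ↦ DC
    B ↦ A
    C ↦ BA
    D ↦ A  (constrained at step 1)

A->DC, B->A, C->BA, D->A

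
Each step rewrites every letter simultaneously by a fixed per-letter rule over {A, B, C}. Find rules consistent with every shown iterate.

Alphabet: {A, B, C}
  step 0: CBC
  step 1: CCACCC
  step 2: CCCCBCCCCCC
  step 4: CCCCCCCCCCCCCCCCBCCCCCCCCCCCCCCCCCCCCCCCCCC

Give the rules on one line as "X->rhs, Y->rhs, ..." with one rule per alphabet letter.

  step 1 ⇒ step 2: CCACCC ⇒ CC·CC·B·CC·CC·CC
    A ↦ B
    C ↦ CC
  step 0 ⇒ step 1: CBC ⇒ CC·AC·CC
    B ↦ AC

A->B, B->AC, C->CC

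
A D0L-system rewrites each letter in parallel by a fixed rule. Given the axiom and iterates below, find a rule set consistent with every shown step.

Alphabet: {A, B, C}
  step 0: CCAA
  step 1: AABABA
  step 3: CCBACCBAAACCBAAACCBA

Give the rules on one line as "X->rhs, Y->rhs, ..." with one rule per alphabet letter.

  step 0 ⇒ step 1: CCAA ⇒ A·A·BA·BA
    A ↦ BA
    C ↦ A
    B ↦ CC  (constrained at step 1)

A->BA, B->CC, C->A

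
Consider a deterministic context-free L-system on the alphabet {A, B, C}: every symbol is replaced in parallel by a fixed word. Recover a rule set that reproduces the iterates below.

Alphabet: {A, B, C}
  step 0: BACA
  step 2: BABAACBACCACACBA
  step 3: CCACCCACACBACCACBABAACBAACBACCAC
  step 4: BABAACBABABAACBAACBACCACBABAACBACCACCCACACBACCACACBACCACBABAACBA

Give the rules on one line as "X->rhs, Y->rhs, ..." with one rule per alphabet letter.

A->AC, B->CC, C->BA

  step 3 ⇒ step 4: CCACCCACACBACCACBABAACBAACBACCAC ⇒ BA·BA·AC·BA·BA·BA·AC·BA·AC·BA·CC·AC·BA·BA·AC·BA·CC·AC·CC·AC·AC·BA·CC·AC·AC·BA·CC·AC·BA·BA·AC·BA
    A ↦ AC
    B ↦ CC
    C ↦ BA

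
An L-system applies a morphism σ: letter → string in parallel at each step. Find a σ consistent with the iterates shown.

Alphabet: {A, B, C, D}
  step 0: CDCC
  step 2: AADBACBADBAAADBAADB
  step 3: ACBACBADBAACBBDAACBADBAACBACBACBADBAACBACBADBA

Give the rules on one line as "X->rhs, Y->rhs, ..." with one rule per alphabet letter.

  step 2 ⇒ step 3: AADBACBADBAAADBAADB ⇒ ACB·ACB·ADB·A·ACB·BD·A·ACB·ADB·A·ACB·ACB·ACB·ADB·A·ACB·ACB·ADB·A
    A ↦ ACB
    B ↦ A
    C ↦ BD
    D ↦ ADB

A->ACB, B->A, C->BD, D->ADB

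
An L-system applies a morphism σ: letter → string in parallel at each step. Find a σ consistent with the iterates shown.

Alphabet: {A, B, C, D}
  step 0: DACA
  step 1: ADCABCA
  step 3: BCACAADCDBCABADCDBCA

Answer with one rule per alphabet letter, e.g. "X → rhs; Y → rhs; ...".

A->CA, B->CD, C->B, D->AD

  step 0 ⇒ step 1: DACA ⇒ AD·CA·B·CA
    A ↦ CA
    C ↦ B
    D ↦ AD
    B ↦ CD  (constrained at step 1)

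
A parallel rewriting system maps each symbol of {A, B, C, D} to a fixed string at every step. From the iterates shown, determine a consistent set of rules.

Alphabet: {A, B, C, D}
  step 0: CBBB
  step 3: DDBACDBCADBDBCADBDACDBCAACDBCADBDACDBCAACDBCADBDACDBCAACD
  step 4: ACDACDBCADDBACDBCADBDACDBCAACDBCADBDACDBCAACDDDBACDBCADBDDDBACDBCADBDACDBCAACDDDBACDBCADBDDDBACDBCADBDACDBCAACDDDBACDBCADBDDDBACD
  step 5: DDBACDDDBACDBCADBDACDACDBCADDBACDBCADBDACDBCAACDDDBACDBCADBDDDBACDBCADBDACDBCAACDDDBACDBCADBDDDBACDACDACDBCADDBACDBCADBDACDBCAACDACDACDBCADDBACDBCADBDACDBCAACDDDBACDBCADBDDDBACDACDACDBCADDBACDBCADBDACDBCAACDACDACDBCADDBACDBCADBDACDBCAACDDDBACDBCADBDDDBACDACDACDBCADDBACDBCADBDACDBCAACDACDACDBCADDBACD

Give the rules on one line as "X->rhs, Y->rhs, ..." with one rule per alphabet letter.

  step 4 ⇒ step 5: ACDACDBCADDBACDBCADBDACDBCAACDBCADBDACDBCAACDDDBACDBCADBDDDBACDBCADBDACDBCAACDDDBACDBCADBDDDBACDBCADBDACDBCAACDDDBACDBCADBDDDBACD ⇒ D·DB·ACD·D·DB·ACD·BCA·DB·D·ACD·ACD·BCA·D·DB·ACD·BCA·DB·D·ACD·BCA·ACD·D·DB·ACD·BCA·DB·D·D·DB·ACD·BCA·DB·D·ACD·BCA·ACD·D·DB·ACD·BCA·DB·D·D·DB·ACD·ACD·ACD·BCA·D·DB·ACD·BCA·DB·D·ACD·BCA·ACD·ACD·ACD·BCA·D·DB·ACD·BCA·DB·D·ACD·BCA·ACD·D·DB·ACD·BCA·DB·D·D·DB·ACD·ACD·ACD·BCA·D·DB·ACD·BCA·DB·D·ACD·BCA·ACD·ACD·ACD·BCA·D·DB·ACD·BCA·DB·D·ACD·BCA·ACD·D·DB·ACD·BCA·DB·D·D·DB·ACD·ACD·ACD·BCA·D·DB·ACD·BCA·DB·D·ACD·BCA·ACD·ACD·ACD·BCA·D·DB·ACD
    A ↦ D
    B ↦ BCA
    C ↦ DB
    D ↦ ACD

A->D, B->BCA, C->DB, D->ACD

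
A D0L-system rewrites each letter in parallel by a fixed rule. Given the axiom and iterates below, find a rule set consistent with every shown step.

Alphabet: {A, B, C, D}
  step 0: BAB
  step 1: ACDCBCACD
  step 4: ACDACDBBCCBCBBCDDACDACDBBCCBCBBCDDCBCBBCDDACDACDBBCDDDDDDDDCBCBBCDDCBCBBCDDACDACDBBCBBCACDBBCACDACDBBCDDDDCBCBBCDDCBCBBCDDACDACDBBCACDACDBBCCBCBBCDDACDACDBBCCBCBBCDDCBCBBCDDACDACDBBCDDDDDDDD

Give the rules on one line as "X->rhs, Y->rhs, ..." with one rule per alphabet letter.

A->CBC, B->ACD, C->BBC, D->DD

  step 0 ⇒ step 1: BAB ⇒ ACD·CBC·ACD
    A ↦ CBC
    B ↦ ACD
    C ↦ BBC  (constrained at step 1)
    D ↦ DD  (constrained at step 1)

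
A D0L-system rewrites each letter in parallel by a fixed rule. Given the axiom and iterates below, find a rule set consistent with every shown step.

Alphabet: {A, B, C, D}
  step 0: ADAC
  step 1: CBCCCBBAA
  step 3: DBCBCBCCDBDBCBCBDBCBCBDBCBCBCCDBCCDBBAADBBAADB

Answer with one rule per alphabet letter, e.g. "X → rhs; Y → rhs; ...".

A->CB, B->DB, C->BAA, D->CC

  step 0 ⇒ step 1: ADAC ⇒ CB·CC·CB·BAA
    A ↦ CB
    C ↦ BAA
    D ↦ CC
    B ↦ DB  (constrained at step 1)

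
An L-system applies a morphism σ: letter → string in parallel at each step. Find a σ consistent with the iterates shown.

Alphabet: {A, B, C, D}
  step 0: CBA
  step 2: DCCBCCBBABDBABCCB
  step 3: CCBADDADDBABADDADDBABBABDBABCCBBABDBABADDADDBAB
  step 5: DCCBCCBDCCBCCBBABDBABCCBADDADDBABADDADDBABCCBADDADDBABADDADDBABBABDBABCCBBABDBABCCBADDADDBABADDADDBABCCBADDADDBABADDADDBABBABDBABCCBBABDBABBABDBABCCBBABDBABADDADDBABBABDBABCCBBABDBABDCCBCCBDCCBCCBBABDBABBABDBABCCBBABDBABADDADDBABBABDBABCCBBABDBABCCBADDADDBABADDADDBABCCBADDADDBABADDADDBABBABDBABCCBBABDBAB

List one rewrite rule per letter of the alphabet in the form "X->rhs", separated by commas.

A->D, B->BAB, C->ADD, D->CCB

  step 2 ⇒ step 3: DCCBCCBBABDBABCCB ⇒ CCB·ADD·ADD·BAB·ADD·ADD·BAB·BAB·D·BAB·CCB·BAB·D·BAB·ADD·ADD·BAB
    A ↦ D
    B ↦ BAB
    C ↦ ADD
    D ↦ CCB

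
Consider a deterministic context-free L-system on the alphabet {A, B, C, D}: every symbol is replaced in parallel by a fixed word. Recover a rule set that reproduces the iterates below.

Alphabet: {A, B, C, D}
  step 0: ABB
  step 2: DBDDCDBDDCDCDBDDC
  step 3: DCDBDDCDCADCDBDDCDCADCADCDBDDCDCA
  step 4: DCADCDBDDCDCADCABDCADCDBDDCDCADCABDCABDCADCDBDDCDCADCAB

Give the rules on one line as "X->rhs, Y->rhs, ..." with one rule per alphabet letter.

  step 3 ⇒ step 4: DCDBDDCDCADCDBDDCDCADCADCDBDDCDCA ⇒ DC·A·DC·DBD·DC·DC·A·DC·A·B·DC·A·DC·DBD·DC·DC·A·DC·A·B·DC·A·B·DC·A·DC·DBD·DC·DC·A·DC·A·B
    A ↦ B
    B ↦ DBD
    C ↦ A
    D ↦ DC

A->B, B->DBD, C->A, D->DC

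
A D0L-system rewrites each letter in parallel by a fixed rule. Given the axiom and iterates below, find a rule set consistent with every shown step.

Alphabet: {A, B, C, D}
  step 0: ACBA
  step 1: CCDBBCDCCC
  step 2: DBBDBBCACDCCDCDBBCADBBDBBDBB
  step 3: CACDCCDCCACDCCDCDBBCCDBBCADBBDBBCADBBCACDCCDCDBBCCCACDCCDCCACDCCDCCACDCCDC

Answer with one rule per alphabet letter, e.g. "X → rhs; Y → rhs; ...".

  step 2 ⇒ step 3: DBBDBBCACDCCDCDBBCADBBDBBDBB ⇒ CA·CDC·CDC·CA·CDC·CDC·DBB·CC·DBB·CA·DBB·DBB·CA·DBB·CA·CDC·CDC·DBB·CC·CA·CDC·CDC·CA·CDC·CDC·CA·CDC·CDC
    A ↦ CC
    B ↦ CDC
    C ↦ DBB
    D ↦ CA

A->CC, B->CDC, C->DBB, D->CA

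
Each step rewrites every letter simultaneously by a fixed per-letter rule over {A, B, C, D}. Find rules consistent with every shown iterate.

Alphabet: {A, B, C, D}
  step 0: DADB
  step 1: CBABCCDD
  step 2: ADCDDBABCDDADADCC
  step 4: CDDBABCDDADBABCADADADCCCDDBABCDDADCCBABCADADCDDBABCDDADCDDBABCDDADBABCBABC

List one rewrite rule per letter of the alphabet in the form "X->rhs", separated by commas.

  step 1 ⇒ step 2: CBABCCDD ⇒ AD·CDD·BAB·CDD·AD·AD·C·C
    A ↦ BAB
    B ↦ CDD
    C ↦ AD
    D ↦ C

A->BAB, B->CDD, C->AD, D->C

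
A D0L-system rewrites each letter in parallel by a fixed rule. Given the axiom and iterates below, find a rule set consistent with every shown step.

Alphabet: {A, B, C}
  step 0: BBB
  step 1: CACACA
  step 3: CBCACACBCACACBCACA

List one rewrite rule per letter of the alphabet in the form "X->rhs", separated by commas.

  step 0 ⇒ step 1: BBB ⇒ CA·CA·CA
    B ↦ CA
    A ↦ B  (constrained at step 1)
    C ↦ CB  (constrained at step 1)

A->B, B->CA, C->CB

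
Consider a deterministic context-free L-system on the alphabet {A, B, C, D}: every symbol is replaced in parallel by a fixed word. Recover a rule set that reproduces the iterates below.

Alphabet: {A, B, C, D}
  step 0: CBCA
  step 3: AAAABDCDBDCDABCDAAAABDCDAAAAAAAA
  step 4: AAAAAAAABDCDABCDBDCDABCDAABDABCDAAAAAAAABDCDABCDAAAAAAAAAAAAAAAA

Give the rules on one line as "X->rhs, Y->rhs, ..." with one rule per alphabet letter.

A->AA, B->BD, C->AB, D->CD

  step 3 ⇒ step 4: AAAABDCDBDCDABCDAAAABDCDAAAAAAAA ⇒ AA·AA·AA·AA·BD·CD·AB·CD·BD·CD·AB·CD·AA·BD·AB·CD·AA·AA·AA·AA·BD·CD·AB·CD·AA·AA·AA·AA·AA·AA·AA·AA
    A ↦ AA
    B ↦ BD
    C ↦ AB
    D ↦ CD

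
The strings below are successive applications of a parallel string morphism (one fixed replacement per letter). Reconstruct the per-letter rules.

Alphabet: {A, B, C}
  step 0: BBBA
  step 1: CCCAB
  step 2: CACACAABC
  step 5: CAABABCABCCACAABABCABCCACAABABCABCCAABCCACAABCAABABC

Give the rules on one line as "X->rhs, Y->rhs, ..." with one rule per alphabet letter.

A->AB, B->C, C->CA

  step 1 ⇒ step 2: CCCAB ⇒ CA·CA·CA·AB·C
    A ↦ AB
    B ↦ C
    C ↦ CA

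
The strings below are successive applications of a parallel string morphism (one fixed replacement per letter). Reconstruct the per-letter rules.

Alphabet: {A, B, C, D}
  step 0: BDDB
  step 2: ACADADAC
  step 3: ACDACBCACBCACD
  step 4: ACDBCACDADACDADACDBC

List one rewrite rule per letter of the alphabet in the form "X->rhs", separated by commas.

A->AC, B->A, C->D, D->BC

  step 3 ⇒ step 4: ACDACBCACBCACD ⇒ AC·D·BC·AC·D·A·D·AC·D·A·D·AC·D·BC
    A ↦ AC
    B ↦ A
    C ↦ D
    D ↦ BC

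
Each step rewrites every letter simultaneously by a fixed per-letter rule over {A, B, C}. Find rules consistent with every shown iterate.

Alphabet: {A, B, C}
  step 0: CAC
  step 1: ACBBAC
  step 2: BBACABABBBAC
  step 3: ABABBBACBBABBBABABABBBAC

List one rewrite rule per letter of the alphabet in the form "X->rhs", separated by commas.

A->BB, B->AB, C->AC

  step 2 ⇒ step 3: BBACABABBBAC ⇒ AB·AB·BB·AC·BB·AB·BB·AB·AB·AB·BB·AC
    A ↦ BB
    B ↦ AB
    C ↦ AC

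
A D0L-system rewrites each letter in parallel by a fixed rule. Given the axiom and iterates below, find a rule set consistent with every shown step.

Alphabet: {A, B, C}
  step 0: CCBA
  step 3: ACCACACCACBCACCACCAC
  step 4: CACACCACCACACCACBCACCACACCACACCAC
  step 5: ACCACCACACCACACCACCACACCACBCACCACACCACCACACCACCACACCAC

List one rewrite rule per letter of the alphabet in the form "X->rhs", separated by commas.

A->C, B->BC, C->AC

  step 4 ⇒ step 5: CACACCACCACACCACBCACCACACCACACCAC ⇒ AC·C·AC·C·AC·AC·C·AC·AC·C·AC·C·AC·AC·C·AC·BC·AC·C·AC·AC·C·AC·C·AC·AC·C·AC·C·AC·AC·C·AC
    A ↦ C
    B ↦ BC
    C ↦ AC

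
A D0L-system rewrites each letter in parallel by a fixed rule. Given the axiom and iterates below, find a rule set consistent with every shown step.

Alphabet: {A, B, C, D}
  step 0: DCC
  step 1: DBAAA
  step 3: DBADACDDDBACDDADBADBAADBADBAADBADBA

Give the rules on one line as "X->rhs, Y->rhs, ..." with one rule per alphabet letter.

A->CDD, B->DA, C->A, D->DBA

  step 0 ⇒ step 1: DCC ⇒ DBA·A·A
    C ↦ A
    D ↦ DBA
    A ↦ CDD  (constrained at step 1)
    B ↦ DA  (constrained at step 1)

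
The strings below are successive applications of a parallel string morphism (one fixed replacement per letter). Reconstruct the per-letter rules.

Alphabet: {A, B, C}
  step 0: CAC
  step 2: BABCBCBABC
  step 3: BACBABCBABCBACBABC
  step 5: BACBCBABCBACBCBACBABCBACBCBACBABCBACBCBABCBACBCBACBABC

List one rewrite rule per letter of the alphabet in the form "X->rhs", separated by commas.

  step 2 ⇒ step 3: BABCBCBABC ⇒ BA·C·BA·BC·BA·BC·BA·C·BA·BC
    A ↦ C
    B ↦ BA
    C ↦ BC

A->C, B->BA, C->BC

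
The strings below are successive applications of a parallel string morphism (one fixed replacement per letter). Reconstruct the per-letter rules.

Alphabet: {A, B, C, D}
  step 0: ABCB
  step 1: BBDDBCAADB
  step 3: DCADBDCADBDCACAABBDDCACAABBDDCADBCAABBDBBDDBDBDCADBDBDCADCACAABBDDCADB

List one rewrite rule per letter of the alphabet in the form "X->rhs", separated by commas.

  step 0 ⇒ step 1: ABCB ⇒ BBD·DB·CAA·DB
    A ↦ BBD
    B ↦ DB
    C ↦ CAA
    D ↦ DCA  (constrained at step 1)

A->BBD, B->DB, C->CAA, D->DCA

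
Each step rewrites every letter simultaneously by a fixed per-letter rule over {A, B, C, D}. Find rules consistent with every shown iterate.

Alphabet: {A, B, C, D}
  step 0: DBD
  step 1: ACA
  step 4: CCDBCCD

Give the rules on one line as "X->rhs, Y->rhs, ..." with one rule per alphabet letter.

A->CD, B->C, C->B, D->A

  step 0 ⇒ step 1: DBD ⇒ A·C·A
    B ↦ C
    D ↦ A
    A ↦ CD  (constrained at step 1)
    C ↦ B  (constrained at step 1)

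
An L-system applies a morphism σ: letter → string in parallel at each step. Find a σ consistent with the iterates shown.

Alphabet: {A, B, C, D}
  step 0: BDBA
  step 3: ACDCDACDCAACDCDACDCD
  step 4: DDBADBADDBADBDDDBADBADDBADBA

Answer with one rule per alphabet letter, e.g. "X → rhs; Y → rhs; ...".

  step 3 ⇒ step 4: ACDCDACDCAACDCDACDCD ⇒ D·DB·A·DB·A·D·DB·A·DB·D·D·DB·A·DB·A·D·DB·A·DB·A
    A ↦ D
    C ↦ DB
    D ↦ A
    B ↦ CDC  (constrained at step 0)

A->D, B->CDC, C->DB, D->A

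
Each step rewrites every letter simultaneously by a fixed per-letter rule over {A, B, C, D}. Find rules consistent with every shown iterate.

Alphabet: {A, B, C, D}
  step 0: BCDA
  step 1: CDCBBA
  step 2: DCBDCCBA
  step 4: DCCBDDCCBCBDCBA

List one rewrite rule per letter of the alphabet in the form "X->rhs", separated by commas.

A->BA, B->C, C->D, D->CB

  step 1 ⇒ step 2: CDCBBA ⇒ D·CB·D·C·C·BA
    A ↦ BA
    B ↦ C
    C ↦ D
    D ↦ CB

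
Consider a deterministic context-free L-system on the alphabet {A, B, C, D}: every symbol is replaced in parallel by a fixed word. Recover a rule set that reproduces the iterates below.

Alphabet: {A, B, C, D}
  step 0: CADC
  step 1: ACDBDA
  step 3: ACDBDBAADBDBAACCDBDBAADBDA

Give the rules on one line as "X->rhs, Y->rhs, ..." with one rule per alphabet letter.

A->C, B->BAA, C->A, D->DBD

  step 0 ⇒ step 1: CADC ⇒ A·C·DBD·A
    A ↦ C
    C ↦ A
    D ↦ DBD
    B ↦ BAA  (constrained at step 1)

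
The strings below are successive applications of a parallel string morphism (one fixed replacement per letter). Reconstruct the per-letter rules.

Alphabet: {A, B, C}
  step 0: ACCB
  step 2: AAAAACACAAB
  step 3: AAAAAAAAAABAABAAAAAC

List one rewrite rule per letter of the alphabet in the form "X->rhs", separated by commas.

A->AA, B->AC, C->B

  step 2 ⇒ step 3: AAAAACACAAB ⇒ AA·AA·AA·AA·AA·B·AA·B·AA·AA·AC
    A ↦ AA
    B ↦ AC
    C ↦ B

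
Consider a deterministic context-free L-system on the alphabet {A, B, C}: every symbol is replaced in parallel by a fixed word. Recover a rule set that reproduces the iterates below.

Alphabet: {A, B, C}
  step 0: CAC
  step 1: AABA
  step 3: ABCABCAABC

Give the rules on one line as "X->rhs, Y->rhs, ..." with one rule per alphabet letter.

  step 0 ⇒ step 1: CAC ⇒ A·AB·A
    A ↦ AB
    C ↦ A
    B ↦ C  (constrained at step 1)

A->AB, B->C, C->A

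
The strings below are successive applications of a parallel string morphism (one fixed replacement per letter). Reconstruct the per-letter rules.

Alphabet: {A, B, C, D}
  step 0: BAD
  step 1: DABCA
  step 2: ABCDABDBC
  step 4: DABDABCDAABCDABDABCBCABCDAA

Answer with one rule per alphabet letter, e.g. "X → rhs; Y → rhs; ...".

A->BC, B->DA, C->BD, D->A

  step 1 ⇒ step 2: DABCA ⇒ A·BC·DA·BD·BC
    A ↦ BC
    B ↦ DA
    C ↦ BD
    D ↦ A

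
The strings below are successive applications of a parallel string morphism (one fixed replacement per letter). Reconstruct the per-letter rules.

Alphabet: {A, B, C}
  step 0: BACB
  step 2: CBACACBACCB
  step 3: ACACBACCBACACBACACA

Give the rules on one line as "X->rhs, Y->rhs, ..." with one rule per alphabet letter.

A->CB, B->A, C->AC

  step 2 ⇒ step 3: CBACACBACCB ⇒ AC·A·CB·AC·CB·AC·A·CB·AC·AC·A
    A ↦ CB
    B ↦ A
    C ↦ AC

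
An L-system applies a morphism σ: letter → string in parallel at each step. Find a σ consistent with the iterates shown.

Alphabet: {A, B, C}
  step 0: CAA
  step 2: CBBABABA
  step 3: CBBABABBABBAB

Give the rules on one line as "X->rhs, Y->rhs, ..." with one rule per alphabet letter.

  step 2 ⇒ step 3: CBBABABA ⇒ CB·BA·BA·B·BA·B·BA·B
    A ↦ B
    B ↦ BA
    C ↦ CB

A->B, B->BA, C->CB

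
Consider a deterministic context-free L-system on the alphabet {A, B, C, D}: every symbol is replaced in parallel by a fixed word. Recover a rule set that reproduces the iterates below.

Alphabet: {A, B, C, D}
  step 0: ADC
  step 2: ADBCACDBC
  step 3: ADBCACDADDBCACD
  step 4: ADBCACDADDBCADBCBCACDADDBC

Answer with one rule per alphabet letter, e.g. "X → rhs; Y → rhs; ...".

  step 3 ⇒ step 4: ADBCACDADDBCACD ⇒ AD·BC·AC·D·AD·D·BC·AD·BC·BC·AC·D·AD·D·BC
    A ↦ AD
    B ↦ AC
    C ↦ D
    D ↦ BC

A->AD, B->AC, C->D, D->BC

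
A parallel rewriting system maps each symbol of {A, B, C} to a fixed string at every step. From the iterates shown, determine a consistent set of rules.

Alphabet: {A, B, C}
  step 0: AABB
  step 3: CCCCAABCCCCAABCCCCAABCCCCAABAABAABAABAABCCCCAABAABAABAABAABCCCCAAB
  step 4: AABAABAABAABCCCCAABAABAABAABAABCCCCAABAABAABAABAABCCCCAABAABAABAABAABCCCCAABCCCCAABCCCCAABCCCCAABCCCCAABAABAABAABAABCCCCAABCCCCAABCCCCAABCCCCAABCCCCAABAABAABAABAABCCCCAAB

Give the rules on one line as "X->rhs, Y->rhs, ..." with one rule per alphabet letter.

  step 3 ⇒ step 4: CCCCAABCCCCAABCCCCAABCCCCAABAABAABAABAABCCCCAABAABAABAABAABCCCCAAB ⇒ AAB·AAB·AAB·AAB·CC·CC·AAB·AAB·AAB·AAB·AAB·CC·CC·AAB·AAB·AAB·AAB·AAB·CC·CC·AAB·AAB·AAB·AAB·AAB·CC·CC·AAB·CC·CC·AAB·CC·CC·AAB·CC·CC·AAB·CC·CC·AAB·AAB·AAB·AAB·AAB·CC·CC·AAB·CC·CC·AAB·CC·CC·AAB·CC·CC·AAB·CC·CC·AAB·AAB·AAB·AAB·AAB·CC·CC·AAB
    A ↦ CC
    B ↦ AAB
    C ↦ AAB

A->CC, B->AAB, C->AAB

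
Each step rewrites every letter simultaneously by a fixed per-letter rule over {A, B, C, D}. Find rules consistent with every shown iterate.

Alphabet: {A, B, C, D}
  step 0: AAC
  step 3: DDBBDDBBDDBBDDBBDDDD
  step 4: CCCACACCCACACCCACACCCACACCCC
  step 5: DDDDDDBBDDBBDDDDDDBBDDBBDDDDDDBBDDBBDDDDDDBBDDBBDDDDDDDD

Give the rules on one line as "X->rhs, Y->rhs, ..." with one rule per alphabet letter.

A->BB, B->CA, C->DD, D->C

  step 4 ⇒ step 5: CCCACACCCACACCCACACCCACACCCC ⇒ DD·DD·DD·BB·DD·BB·DD·DD·DD·BB·DD·BB·DD·DD·DD·BB·DD·BB·DD·DD·DD·BB·DD·BB·DD·DD·DD·DD
    A ↦ BB
    C ↦ DD
  step 3 ⇒ step 4: DDBBDDBBDDBBDDBBDDDD ⇒ C·C·CA·CA·C·C·CA·CA·C·C·CA·CA·C·C·CA·CA·C·C·C·C
    B ↦ CA
  step 3 ⇒ step 4: DDBBDDBBDDBBDDBBDDDD ⇒ C·C·CA·CA·C·C·CA·CA·C·C·CA·CA·C·C·CA·CA·C·C·C·C
    D ↦ C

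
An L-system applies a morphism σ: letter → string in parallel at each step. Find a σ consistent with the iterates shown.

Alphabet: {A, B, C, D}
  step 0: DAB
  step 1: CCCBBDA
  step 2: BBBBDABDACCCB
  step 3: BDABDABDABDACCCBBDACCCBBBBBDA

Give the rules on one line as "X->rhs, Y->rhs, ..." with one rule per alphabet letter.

A->CB, B->BDA, C->B, D->CC

  step 2 ⇒ step 3: BBBBDABDACCCB ⇒ BDA·BDA·BDA·BDA·CC·CB·BDA·CC·CB·B·B·B·BDA
    A ↦ CB
    B ↦ BDA
    C ↦ B
    D ↦ CC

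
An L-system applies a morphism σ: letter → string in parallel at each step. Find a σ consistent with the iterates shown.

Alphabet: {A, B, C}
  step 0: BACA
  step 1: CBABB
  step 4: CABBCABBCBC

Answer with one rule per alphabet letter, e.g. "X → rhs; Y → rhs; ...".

  step 0 ⇒ step 1: BACA ⇒ C·B·AB·B
    A ↦ B
    B ↦ C
    C ↦ AB

A->B, B->C, C->AB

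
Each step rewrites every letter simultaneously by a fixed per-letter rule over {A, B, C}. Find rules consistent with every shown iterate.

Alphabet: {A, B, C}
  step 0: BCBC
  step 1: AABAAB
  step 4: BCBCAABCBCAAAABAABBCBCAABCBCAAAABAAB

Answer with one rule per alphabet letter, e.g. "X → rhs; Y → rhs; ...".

  step 0 ⇒ step 1: BCBC ⇒ AA·B·AA·B
    B ↦ AA
    C ↦ B
    A ↦ BC  (constrained at step 1)

A->BC, B->AA, C->B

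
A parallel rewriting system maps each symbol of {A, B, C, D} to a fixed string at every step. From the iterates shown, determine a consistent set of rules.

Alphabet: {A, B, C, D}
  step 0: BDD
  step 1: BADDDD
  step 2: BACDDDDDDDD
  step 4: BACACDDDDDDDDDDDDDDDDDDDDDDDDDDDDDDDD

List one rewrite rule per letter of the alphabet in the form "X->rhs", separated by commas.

A->C, B->BA, C->A, D->DD

  step 1 ⇒ step 2: BADDDD ⇒ BA·C·DD·DD·DD·DD
    A ↦ C
    B ↦ BA
    D ↦ DD
    C ↦ A  (constrained at step 2)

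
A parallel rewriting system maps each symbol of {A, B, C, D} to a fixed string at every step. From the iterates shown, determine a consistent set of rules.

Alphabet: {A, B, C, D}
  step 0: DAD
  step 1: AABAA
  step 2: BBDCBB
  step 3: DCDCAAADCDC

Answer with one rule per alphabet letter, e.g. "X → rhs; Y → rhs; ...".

  step 2 ⇒ step 3: BBDCBB ⇒ DC·DC·AA·A·DC·DC
    B ↦ DC
    C ↦ A
    D ↦ AA
  step 0 ⇒ step 1: DAD ⇒ AA·B·AA
    A ↦ B

A->B, B->DC, C->A, D->AA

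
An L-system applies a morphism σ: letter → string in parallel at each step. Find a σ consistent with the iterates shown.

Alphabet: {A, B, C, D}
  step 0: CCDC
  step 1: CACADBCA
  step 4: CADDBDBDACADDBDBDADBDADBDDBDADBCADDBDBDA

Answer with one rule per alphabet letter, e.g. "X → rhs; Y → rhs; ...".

  step 0 ⇒ step 1: CCDC ⇒ CA·CA·DB·CA
    C ↦ CA
    D ↦ DB
    A ↦ D  (constrained at step 1)
    B ↦ DA  (constrained at step 1)

A->D, B->DA, C->CA, D->DB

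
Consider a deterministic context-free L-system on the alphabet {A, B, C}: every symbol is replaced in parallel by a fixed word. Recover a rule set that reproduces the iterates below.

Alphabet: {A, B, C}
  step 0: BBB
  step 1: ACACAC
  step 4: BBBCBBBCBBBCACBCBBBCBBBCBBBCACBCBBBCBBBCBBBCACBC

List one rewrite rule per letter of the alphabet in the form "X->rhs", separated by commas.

A->BB, B->AC, C->BC

  step 0 ⇒ step 1: BBB ⇒ AC·AC·AC
    B ↦ AC
    A ↦ BB  (constrained at step 1)
    C ↦ BC  (constrained at step 1)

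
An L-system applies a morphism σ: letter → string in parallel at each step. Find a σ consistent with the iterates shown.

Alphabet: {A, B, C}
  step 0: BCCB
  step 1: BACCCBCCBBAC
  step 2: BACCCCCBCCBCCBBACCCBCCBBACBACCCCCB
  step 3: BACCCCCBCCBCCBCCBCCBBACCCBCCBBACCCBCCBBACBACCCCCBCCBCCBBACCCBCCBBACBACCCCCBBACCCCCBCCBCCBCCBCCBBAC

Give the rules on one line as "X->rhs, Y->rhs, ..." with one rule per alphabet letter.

A->CC, B->BAC, C->CCB

  step 2 ⇒ step 3: BACCCCCBCCBCCBBACCCBCCBBACBACCCCCB ⇒ BAC·CC·CCB·CCB·CCB·CCB·CCB·BAC·CCB·CCB·BAC·CCB·CCB·BAC·BAC·CC·CCB·CCB·CCB·BAC·CCB·CCB·BAC·BAC·CC·CCB·BAC·CC·CCB·CCB·CCB·CCB·CCB·BAC
    A ↦ CC
    B ↦ BAC
    C ↦ CCB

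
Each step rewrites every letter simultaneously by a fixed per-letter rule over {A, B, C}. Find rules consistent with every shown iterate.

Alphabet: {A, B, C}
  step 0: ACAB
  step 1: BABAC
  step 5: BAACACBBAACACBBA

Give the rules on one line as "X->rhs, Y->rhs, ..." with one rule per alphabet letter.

A->B, B->AC, C->A

  step 0 ⇒ step 1: ACAB ⇒ B·A·B·AC
    A ↦ B
    B ↦ AC
    C ↦ A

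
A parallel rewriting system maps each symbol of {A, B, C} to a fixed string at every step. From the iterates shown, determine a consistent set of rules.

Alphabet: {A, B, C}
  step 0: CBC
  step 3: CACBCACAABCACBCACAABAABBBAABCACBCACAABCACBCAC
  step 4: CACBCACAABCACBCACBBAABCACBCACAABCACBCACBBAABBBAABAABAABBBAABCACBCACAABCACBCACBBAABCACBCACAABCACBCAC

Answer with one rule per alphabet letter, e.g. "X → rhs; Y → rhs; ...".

A->B, B->AAB, C->CAC

  step 3 ⇒ step 4: CACBCACAABCACBCACAABAABBBAABCACBCACAABCACBCAC ⇒ CAC·B·CAC·AAB·CAC·B·CAC·B·B·AAB·CAC·B·CAC·AAB·CAC·B·CAC·B·B·AAB·B·B·AAB·AAB·AAB·B·B·AAB·CAC·B·CAC·AAB·CAC·B·CAC·B·B·AAB·CAC·B·CAC·AAB·CAC·B·CAC
    A ↦ B
    B ↦ AAB
    C ↦ CAC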